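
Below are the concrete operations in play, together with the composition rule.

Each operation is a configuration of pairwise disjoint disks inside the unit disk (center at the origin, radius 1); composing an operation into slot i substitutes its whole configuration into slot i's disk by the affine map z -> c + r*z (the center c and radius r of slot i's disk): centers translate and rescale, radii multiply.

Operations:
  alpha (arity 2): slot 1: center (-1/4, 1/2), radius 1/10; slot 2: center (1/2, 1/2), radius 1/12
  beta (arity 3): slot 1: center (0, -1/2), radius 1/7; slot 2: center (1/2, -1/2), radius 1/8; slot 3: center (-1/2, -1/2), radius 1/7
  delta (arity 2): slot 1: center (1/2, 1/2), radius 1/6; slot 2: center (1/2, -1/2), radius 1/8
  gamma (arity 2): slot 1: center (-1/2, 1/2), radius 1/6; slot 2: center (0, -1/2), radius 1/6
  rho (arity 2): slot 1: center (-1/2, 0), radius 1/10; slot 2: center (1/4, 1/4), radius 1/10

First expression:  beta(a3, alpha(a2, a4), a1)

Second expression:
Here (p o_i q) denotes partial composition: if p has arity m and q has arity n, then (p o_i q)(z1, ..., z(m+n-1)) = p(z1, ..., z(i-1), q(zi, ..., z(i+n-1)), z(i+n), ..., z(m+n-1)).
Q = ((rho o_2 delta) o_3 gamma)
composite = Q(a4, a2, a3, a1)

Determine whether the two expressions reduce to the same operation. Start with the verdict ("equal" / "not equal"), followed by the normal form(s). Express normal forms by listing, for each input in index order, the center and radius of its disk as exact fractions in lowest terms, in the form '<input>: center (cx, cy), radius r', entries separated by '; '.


The first composite normalizes to a1: center (-1/2, -1/2), radius 1/7; a2: center (15/32, -7/16), radius 1/80; a3: center (0, -1/2), radius 1/7; a4: center (9/16, -7/16), radius 1/96
The second composite normalizes to a1: center (3/10, 31/160), radius 1/480; a2: center (3/10, 3/10), radius 1/60; a3: center (47/160, 33/160), radius 1/480; a4: center (-1/2, 0), radius 1/10
Distinct normal forms: not equal.

not equal — first a1: center (-1/2, -1/2), radius 1/7; a2: center (15/32, -7/16), radius 1/80; a3: center (0, -1/2), radius 1/7; a4: center (9/16, -7/16), radius 1/96, second a1: center (3/10, 31/160), radius 1/480; a2: center (3/10, 3/10), radius 1/60; a3: center (47/160, 33/160), radius 1/480; a4: center (-1/2, 0), radius 1/10


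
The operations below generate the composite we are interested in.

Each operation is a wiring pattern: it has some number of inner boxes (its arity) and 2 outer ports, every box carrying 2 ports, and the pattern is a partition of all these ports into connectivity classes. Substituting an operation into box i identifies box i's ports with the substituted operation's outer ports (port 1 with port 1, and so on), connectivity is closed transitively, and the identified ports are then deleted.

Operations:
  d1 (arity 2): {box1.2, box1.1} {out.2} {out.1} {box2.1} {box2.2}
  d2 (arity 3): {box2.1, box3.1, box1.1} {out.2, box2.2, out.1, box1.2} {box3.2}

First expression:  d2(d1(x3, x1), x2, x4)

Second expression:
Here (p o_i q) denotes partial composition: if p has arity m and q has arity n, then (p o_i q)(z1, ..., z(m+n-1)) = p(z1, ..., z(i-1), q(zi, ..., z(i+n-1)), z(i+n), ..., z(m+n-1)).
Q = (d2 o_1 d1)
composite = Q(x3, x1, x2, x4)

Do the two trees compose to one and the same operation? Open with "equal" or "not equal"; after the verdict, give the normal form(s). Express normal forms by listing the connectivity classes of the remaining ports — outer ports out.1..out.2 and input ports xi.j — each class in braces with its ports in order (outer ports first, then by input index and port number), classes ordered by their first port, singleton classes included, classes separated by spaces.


equal; the common form is {out.1, out.2, x2.2} {x1.1} {x1.2} {x2.1, x4.1} {x3.1, x3.2} {x4.2}

In normal form, the first expression is {out.1, out.2, x2.2} {x1.1} {x1.2} {x2.1, x4.1} {x3.1, x3.2} {x4.2}
In normal form, the second expression is {out.1, out.2, x2.2} {x1.1} {x1.2} {x2.1, x4.1} {x3.1, x3.2} {x4.2}
Same normal form: equal.


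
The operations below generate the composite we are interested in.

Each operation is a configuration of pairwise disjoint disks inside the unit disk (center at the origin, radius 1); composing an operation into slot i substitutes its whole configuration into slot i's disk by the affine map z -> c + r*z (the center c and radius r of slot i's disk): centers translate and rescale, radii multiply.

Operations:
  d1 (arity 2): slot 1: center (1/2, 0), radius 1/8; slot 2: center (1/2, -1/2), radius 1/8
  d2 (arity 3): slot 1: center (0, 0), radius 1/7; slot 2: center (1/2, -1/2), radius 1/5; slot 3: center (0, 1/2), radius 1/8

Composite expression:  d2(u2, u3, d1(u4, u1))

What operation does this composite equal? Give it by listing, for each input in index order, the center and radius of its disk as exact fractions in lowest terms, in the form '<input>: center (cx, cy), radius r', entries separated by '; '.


u1: center (1/16, 7/16), radius 1/64; u2: center (0, 0), radius 1/7; u3: center (1/2, -1/2), radius 1/5; u4: center (1/16, 1/2), radius 1/64

Only the slot chain above each u matters under d2; compose those maps.
input u2: applying the 1 nested substitution gives center (0, 0), radius 1/7
input u3: applying the 1 nested substitution gives center (1/2, -1/2), radius 1/5
input u4: applying the 2 nested substitutions gives center (1/16, 1/2), radius 1/64
input u1: applying the 2 nested substitutions gives center (1/16, 7/16), radius 1/64


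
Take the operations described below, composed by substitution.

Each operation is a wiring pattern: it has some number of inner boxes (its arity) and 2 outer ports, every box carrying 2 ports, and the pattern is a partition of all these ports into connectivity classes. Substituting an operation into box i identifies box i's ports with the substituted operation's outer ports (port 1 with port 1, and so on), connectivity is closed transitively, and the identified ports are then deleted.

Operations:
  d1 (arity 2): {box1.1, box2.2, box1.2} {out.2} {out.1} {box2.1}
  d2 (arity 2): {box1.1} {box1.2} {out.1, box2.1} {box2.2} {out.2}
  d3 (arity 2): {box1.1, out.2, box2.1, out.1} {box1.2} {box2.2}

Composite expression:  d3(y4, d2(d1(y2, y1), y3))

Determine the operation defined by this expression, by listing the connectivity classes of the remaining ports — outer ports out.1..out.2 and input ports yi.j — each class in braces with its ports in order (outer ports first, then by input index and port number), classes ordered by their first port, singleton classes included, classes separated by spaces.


{out.1, out.2, y3.1, y4.1} {y1.1} {y1.2, y2.1, y2.2} {y3.2} {y4.2}

After gluing at d3, chains via deleted ports link the y-ports.
stage d1: inputs (y2, y1), connectivity {out.1} {out.2} {y1.1} {y1.2, y2.1, y2.2}, out.j its boundary
stage d2: inputs (y2, y1, y3), connectivity {out.1, y3.1} {out.2} {y1.1} {y1.2, y2.1, y2.2} {y3.2}, out.j its boundary
stage d3: inputs (y4, y2, y1, y3), connectivity {out.1, out.2, y3.1, y4.1} {y1.1} {y1.2, y2.1, y2.2} {y3.2} {y4.2}, out.j its boundary


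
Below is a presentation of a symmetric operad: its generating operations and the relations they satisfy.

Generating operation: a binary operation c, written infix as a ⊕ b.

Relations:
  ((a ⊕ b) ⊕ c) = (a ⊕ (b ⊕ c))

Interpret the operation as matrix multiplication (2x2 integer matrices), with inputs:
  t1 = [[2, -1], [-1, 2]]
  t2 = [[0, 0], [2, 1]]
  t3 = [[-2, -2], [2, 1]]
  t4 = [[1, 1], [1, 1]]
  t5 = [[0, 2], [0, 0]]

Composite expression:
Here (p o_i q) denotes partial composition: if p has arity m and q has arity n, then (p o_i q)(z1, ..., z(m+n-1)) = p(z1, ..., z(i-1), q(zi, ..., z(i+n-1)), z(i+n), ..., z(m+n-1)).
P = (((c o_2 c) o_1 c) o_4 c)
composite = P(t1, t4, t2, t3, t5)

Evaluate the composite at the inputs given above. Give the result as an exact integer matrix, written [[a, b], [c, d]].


[[0, -4], [0, -4]]

(t1 ⊕ t4) = [[1, 1], [1, 1]]
(t3 ⊕ t5) = [[0, -4], [0, 4]]
(t2 ⊕ (t3 ⊕ t5)) = [[0, 0], [0, -4]]
((t1 ⊕ t4) ⊕ (t2 ⊕ (t3 ⊕ t5))) = [[0, -4], [0, -4]]


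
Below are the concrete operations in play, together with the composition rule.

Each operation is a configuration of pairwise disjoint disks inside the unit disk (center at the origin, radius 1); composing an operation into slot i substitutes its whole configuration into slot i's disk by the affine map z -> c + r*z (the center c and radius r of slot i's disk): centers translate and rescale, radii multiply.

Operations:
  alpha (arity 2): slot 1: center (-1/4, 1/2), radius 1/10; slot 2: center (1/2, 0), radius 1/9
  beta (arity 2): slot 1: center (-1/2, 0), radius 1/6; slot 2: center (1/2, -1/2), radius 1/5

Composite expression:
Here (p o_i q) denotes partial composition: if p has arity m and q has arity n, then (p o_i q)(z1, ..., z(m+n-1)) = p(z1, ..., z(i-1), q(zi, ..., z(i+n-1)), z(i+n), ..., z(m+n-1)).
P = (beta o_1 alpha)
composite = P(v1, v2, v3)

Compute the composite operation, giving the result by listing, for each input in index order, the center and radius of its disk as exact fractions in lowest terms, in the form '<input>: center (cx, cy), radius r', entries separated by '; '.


v1: center (-13/24, 1/12), radius 1/60; v2: center (-5/12, 0), radius 1/54; v3: center (1/2, -1/2), radius 1/5


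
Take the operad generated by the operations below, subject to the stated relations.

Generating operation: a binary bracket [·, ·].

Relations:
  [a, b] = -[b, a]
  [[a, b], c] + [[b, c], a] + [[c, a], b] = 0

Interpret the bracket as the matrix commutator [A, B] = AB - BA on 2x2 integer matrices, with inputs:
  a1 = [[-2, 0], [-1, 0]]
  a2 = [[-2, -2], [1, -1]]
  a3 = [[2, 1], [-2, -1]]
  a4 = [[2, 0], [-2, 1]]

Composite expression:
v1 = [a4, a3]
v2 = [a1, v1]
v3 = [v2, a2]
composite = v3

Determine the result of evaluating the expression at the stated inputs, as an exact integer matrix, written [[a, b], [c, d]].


[[-26, -6], [10, 26]]

[a4, a3] = [[2, 1], [-4, -2]]
[a1, [a4, a3]] = [[1, -2], [-12, -1]]
[[a1, [a4, a3]], a2] = [[-26, -6], [10, 26]]


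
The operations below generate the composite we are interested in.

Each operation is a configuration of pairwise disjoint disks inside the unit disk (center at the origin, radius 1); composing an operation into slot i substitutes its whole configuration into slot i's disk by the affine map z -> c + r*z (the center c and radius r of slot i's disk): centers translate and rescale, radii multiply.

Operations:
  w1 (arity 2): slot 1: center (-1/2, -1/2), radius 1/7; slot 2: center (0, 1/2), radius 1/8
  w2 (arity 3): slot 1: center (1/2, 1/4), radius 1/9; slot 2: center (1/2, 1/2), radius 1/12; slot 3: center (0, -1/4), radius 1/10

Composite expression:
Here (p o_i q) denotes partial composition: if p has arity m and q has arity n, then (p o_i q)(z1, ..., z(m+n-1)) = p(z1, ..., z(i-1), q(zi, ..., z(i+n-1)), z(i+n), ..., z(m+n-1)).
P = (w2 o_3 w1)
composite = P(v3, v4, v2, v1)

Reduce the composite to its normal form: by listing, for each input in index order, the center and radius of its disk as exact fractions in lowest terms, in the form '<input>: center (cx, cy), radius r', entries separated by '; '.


v1: center (0, -1/5), radius 1/80; v2: center (-1/20, -3/10), radius 1/70; v3: center (1/2, 1/4), radius 1/9; v4: center (1/2, 1/2), radius 1/12

Only the slot chain above each v matters under w2; compose those maps.
for v3, the 1-step affine chain lands on center (1/2, 1/4), radius 1/9
for v4, the 1-step affine chain lands on center (1/2, 1/2), radius 1/12
for v2, the 2-step affine chain lands on center (-1/20, -3/10), radius 1/70
for v1, the 2-step affine chain lands on center (0, -1/5), radius 1/80


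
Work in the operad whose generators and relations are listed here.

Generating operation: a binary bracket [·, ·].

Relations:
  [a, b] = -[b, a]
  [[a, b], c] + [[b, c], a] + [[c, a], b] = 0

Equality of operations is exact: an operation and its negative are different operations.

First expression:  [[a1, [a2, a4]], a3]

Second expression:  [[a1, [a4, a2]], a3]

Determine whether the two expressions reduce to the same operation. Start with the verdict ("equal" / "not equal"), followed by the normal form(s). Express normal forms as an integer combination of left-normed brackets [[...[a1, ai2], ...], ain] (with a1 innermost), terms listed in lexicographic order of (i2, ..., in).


not equal; the first gives [[[a1, a2], a4], a3] - [[[a1, a4], a2], a3] and the second -[[[a1, a2], a4], a3] + [[[a1, a4], a2], a3]

In normal form, the first expression is [[[a1, a2], a4], a3] - [[[a1, a4], a2], a3]
In normal form, the second expression is -[[[a1, a2], a4], a3] + [[[a1, a4], a2], a3]
The forms do not match — not equal.


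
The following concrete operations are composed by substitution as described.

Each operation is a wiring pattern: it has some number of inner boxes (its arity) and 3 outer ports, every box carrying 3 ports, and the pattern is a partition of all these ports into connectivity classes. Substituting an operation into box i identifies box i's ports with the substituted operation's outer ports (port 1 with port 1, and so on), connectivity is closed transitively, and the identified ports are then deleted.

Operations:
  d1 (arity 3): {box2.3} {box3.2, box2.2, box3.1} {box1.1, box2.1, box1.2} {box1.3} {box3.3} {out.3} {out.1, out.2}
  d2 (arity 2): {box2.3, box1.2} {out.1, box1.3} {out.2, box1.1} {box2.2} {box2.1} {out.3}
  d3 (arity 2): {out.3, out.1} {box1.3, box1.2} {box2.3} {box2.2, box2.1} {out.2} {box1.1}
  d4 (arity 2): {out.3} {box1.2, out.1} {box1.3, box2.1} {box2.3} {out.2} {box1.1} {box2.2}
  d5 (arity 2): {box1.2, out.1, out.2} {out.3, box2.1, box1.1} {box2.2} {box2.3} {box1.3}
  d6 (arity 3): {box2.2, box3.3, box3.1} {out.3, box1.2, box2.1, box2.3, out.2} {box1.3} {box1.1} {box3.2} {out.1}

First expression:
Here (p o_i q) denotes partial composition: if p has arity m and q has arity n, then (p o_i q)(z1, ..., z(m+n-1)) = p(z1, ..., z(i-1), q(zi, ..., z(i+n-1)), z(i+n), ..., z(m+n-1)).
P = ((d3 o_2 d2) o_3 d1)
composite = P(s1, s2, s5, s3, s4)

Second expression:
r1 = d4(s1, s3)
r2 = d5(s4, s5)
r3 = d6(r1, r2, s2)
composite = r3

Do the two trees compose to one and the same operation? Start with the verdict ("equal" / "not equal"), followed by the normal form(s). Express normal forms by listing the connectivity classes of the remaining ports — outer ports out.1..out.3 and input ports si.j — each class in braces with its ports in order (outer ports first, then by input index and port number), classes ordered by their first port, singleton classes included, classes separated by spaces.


not equal — first {out.1, out.3} {out.2} {s1.1} {s1.2, s1.3} {s2.1, s2.3} {s2.2} {s3.1, s5.1, s5.2} {s3.2, s4.1, s4.2} {s3.3} {s4.3} {s5.3}, second {out.1} {out.2, out.3, s2.1, s2.3, s4.1, s4.2, s5.1} {s1.1} {s1.2} {s1.3, s3.1} {s2.2} {s3.2} {s3.3} {s4.3} {s5.2} {s5.3}

The first expression, normalized: {out.1, out.3} {out.2} {s1.1} {s1.2, s1.3} {s2.1, s2.3} {s2.2} {s3.1, s5.1, s5.2} {s3.2, s4.1, s4.2} {s3.3} {s4.3} {s5.3}
The second expression, normalized: {out.1} {out.2, out.3, s2.1, s2.3, s4.1, s4.2, s5.1} {s1.1} {s1.2} {s1.3, s3.1} {s2.2} {s3.2} {s3.3} {s4.3} {s5.2} {s5.3}
They disagree, so not equal.


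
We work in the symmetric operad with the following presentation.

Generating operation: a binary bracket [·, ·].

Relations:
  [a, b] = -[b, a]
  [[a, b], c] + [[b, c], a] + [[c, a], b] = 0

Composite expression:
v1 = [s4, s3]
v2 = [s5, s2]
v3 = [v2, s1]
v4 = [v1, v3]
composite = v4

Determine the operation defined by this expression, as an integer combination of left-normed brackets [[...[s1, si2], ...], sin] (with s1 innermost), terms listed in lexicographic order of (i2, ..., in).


[[[[s1, s2], s5], s3], s4] - [[[[s1, s2], s5], s4], s3] - [[[[s1, s5], s2], s3], s4] + [[[[s1, s5], s2], s4], s3]

Expand each bracket as ab - ba; the s1-initial words give the coefficients.
Composite bracket: [[s4, s3], [[s5, s2], s1]]
The bracket unfolds into 16 signed words via [a, b] = ab - ba (2^4 = 16).
Only words starting with s1 matter:
  the word s1s2s5s3s4 carries sign +1 and contributes +[[[[s1, s2], s5], s3], s4]
  the word s1s2s5s4s3 carries sign -1 and contributes -[[[[s1, s2], s5], s4], s3]
  the word s1s5s2s3s4 carries sign -1 and contributes -[[[[s1, s5], s2], s3], s4]
  the word s1s5s2s4s3 carries sign +1 and contributes +[[[[s1, s5], s2], s4], s3]


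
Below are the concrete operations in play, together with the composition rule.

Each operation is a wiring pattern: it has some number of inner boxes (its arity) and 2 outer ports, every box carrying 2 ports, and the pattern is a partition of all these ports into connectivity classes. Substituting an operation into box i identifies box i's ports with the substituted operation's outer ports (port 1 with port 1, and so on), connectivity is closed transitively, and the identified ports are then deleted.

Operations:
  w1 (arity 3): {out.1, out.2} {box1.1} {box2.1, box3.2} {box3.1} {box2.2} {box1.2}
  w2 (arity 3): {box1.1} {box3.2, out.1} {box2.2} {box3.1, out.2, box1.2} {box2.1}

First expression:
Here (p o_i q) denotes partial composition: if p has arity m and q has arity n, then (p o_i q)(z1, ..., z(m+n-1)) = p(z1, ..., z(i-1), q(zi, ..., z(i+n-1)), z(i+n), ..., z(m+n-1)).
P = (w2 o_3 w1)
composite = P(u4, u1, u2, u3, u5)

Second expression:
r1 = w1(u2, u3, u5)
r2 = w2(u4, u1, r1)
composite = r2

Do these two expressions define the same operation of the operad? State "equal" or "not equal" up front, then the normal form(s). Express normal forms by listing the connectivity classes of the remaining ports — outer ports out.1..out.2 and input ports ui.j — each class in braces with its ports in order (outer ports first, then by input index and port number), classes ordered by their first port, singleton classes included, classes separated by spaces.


equal: each reduces to {out.1, out.2, u4.2} {u1.1} {u1.2} {u2.1} {u2.2} {u3.1, u5.2} {u3.2} {u4.1} {u5.1}


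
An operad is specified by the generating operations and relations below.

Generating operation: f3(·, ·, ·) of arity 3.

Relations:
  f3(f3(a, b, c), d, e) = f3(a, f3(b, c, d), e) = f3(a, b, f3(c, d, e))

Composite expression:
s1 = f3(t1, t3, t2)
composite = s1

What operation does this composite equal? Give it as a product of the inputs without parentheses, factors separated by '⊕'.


Under associativity of f3, the answer is the t's in reading order.
f3(t1, t3, t2) linearizes to t1 ⊕ t3 ⊕ t2

t1 ⊕ t3 ⊕ t2


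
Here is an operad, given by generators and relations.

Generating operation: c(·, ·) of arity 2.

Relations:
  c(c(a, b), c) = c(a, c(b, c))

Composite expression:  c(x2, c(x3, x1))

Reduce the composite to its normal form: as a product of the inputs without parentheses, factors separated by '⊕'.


x2 ⊕ x3 ⊕ x1

Associativity of c dissolves the nesting; only the x-input order survives.
c(x3, x1) reduces to x3 ⊕ x1
c(x2, c(x3, x1)) reduces to x2 ⊕ x3 ⊕ x1


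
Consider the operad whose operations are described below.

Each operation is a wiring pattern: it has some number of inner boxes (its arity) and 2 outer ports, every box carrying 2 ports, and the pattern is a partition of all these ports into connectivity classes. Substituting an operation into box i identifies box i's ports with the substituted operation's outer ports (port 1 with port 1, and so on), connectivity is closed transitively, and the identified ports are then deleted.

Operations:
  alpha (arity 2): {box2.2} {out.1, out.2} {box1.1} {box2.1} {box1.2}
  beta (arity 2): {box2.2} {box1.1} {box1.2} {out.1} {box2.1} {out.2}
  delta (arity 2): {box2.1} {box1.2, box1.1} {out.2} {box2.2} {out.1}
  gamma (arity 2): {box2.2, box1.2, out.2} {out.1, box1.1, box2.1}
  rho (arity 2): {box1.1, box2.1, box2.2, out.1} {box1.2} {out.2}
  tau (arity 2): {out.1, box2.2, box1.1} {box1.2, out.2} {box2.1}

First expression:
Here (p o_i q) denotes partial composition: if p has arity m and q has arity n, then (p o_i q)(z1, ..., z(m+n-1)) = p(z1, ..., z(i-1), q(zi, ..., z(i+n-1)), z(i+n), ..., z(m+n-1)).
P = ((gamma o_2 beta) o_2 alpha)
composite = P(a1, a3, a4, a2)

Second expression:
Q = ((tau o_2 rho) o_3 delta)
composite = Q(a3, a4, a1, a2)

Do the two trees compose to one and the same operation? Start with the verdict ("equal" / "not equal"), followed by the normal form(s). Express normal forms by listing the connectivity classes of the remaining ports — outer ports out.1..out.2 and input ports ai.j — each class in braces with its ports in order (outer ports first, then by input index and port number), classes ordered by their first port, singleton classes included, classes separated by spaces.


not equal; first: {out.1, a1.1} {out.2, a1.2} {a2.1} {a2.2} {a3.1} {a3.2} {a4.1} {a4.2}; second: {out.1, a3.1} {out.2, a3.2} {a1.1, a1.2} {a2.1} {a2.2} {a4.1} {a4.2}

The first expression, normalized: {out.1, a1.1} {out.2, a1.2} {a2.1} {a2.2} {a3.1} {a3.2} {a4.1} {a4.2}
The second expression, normalized: {out.1, a3.1} {out.2, a3.2} {a1.1, a1.2} {a2.1} {a2.2} {a4.1} {a4.2}
Different reductions; not equal.


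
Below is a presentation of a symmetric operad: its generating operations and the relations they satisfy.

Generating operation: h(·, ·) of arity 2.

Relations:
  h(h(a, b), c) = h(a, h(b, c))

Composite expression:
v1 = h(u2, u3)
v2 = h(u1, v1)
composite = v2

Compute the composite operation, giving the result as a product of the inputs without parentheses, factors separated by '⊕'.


u1 ⊕ u2 ⊕ u3

Associativity of h dissolves the nesting; only the u-input order survives.
h(u2, u3) collapses to u2 ⊕ u3
h(u1, h(u2, u3)) collapses to u1 ⊕ u2 ⊕ u3


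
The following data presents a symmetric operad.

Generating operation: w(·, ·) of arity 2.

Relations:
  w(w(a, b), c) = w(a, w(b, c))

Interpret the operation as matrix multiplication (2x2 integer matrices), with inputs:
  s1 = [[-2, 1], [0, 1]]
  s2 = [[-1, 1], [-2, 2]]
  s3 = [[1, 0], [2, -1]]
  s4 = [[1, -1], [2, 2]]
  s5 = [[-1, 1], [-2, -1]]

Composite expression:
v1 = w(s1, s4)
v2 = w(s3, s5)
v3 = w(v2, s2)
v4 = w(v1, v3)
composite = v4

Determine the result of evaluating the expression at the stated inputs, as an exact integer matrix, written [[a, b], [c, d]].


w(s1, s4) = [[0, 4], [2, 2]]
w(s3, s5) = [[-1, 1], [0, 3]]
w(w(s3, s5), s2) = [[-1, 1], [-6, 6]]
w(w(s1, s4), w(w(s3, s5), s2)) = [[-24, 24], [-14, 14]]

[[-24, 24], [-14, 14]]


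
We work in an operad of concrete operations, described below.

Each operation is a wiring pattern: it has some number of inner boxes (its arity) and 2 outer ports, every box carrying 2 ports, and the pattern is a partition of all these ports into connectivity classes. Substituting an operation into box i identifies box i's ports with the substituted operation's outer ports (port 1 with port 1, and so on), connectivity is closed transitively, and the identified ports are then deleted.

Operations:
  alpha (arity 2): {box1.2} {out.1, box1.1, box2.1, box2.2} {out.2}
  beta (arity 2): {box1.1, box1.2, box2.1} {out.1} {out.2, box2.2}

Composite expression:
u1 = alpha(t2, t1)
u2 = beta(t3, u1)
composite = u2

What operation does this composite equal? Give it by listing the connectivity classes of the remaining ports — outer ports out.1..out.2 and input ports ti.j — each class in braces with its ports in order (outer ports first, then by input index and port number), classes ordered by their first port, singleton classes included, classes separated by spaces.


{out.1} {out.2} {t1.1, t1.2, t2.1, t3.1, t3.2} {t2.2}

Substituting into beta glues patterns; closure does the rest.
composing alpha on (t2, t1), with out.j its own outer ports: {out.1, t1.1, t1.2, t2.1} {out.2} {t2.2}
composing beta on (t3, t2, t1), with out.j its own outer ports: {out.1} {out.2} {t1.1, t1.2, t2.1, t3.1, t3.2} {t2.2}


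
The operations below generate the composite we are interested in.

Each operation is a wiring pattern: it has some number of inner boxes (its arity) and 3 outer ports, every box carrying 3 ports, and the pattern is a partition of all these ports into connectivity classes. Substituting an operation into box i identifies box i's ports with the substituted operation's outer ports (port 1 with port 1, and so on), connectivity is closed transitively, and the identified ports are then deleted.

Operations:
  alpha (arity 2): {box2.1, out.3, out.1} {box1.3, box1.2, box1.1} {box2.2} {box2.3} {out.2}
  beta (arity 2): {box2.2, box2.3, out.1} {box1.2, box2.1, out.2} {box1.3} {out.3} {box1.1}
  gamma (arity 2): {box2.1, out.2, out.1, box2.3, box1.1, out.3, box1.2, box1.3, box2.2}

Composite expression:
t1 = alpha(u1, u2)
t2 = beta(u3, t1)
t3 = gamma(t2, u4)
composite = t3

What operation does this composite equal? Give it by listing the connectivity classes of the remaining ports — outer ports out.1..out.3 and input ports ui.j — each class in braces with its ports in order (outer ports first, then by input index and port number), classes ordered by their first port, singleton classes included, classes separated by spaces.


{out.1, out.2, out.3, u2.1, u3.2, u4.1, u4.2, u4.3} {u1.1, u1.2, u1.3} {u2.2} {u2.3} {u3.1} {u3.3}


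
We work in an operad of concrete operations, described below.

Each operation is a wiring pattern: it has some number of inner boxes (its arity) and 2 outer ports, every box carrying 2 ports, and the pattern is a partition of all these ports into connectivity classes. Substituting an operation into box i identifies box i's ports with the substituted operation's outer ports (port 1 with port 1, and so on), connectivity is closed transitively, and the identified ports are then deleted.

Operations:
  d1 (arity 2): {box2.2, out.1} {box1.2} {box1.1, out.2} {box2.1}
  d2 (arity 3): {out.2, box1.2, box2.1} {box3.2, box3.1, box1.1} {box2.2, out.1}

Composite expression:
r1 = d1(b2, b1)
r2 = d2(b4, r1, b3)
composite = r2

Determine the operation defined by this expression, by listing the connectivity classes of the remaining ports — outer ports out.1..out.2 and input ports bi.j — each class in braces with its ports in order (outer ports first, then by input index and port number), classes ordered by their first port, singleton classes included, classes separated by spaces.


{out.1, b2.1} {out.2, b1.2, b4.2} {b1.1} {b2.2} {b3.1, b3.2, b4.1}

Reachability decides: close wires over d2-identified ports.
composing d1 on (b2, b1), with out.j its own outer ports: {out.1, b1.2} {out.2, b2.1} {b1.1} {b2.2}
composing d2 on (b4, b2, b1, b3), with out.j its own outer ports: {out.1, b2.1} {out.2, b1.2, b4.2} {b1.1} {b2.2} {b3.1, b3.2, b4.1}


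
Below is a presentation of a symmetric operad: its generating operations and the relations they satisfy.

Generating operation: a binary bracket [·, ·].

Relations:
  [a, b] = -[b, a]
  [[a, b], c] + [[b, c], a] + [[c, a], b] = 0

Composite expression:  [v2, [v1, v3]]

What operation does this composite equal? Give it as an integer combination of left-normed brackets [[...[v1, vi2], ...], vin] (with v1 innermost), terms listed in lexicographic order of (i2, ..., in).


In the tensor algebra, words opening v1 carry the v1-anchored form.
Composite bracket: [v2, [v1, v3]]
Expanding via [a, b] = ab - ba: 4 signed words (2^2 = 4).
Only words starting with v1 matter:
  word v1v3v2 has sign -1, contributing -[[v1, v3], v2]

-[[v1, v3], v2]


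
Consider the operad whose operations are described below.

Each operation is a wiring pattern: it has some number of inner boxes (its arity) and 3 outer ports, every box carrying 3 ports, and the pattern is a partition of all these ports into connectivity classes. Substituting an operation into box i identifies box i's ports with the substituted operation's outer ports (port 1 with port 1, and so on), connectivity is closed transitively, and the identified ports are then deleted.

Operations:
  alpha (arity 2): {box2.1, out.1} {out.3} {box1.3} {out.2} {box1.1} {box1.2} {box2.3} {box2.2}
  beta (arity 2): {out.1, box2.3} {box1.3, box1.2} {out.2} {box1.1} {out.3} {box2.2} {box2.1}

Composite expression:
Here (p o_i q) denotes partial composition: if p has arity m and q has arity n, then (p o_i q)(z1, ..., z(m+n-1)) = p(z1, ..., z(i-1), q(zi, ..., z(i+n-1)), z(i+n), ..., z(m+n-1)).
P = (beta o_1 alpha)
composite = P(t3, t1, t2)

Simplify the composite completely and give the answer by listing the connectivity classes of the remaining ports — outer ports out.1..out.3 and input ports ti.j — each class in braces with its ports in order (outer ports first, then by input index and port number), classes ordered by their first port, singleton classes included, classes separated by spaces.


{out.1, t2.3} {out.2} {out.3} {t1.1} {t1.2} {t1.3} {t2.1} {t2.2} {t3.1} {t3.2} {t3.3}

After gluing at beta, chains via deleted ports link the t-ports.
composing alpha on (t3, t1), with out.j its own outer ports: {out.1, t1.1} {out.2} {out.3} {t1.2} {t1.3} {t3.1} {t3.2} {t3.3}
composing beta on (t3, t1, t2), with out.j its own outer ports: {out.1, t2.3} {out.2} {out.3} {t1.1} {t1.2} {t1.3} {t2.1} {t2.2} {t3.1} {t3.2} {t3.3}


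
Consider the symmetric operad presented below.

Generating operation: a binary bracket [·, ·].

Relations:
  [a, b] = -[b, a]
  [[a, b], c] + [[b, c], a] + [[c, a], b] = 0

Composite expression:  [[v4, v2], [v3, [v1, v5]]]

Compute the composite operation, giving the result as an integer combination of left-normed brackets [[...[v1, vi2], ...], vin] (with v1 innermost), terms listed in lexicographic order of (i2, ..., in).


Antisymmetry and Jacobi reduce to v1-anchored left-normed brackets.
Composite bracket: [[v4, v2], [v3, [v1, v5]]]
Under [a, b] = ab - ba we get 16 signed associative words (2^4 = 16).
Collect the words opening with v1:
  v1v5v3v2v4 (sign -1) contributes -[[[[v1, v5], v3], v2], v4]
  v1v5v3v4v2 (sign +1) contributes +[[[[v1, v5], v3], v4], v2]

-[[[[v1, v5], v3], v2], v4] + [[[[v1, v5], v3], v4], v2]


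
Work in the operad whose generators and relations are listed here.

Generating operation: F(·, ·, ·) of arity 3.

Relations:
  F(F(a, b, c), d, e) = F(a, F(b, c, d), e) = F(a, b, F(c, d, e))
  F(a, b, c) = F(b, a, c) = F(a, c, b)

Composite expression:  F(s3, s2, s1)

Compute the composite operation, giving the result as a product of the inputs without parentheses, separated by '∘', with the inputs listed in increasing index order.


Both nesting and order wash out for F; what remains is which s's occur.
F(s3, s2, s1) reduces to s3 ∘ s2 ∘ s1
the factors in increasing index order: s1 ∘ s2 ∘ s3

s1 ∘ s2 ∘ s3


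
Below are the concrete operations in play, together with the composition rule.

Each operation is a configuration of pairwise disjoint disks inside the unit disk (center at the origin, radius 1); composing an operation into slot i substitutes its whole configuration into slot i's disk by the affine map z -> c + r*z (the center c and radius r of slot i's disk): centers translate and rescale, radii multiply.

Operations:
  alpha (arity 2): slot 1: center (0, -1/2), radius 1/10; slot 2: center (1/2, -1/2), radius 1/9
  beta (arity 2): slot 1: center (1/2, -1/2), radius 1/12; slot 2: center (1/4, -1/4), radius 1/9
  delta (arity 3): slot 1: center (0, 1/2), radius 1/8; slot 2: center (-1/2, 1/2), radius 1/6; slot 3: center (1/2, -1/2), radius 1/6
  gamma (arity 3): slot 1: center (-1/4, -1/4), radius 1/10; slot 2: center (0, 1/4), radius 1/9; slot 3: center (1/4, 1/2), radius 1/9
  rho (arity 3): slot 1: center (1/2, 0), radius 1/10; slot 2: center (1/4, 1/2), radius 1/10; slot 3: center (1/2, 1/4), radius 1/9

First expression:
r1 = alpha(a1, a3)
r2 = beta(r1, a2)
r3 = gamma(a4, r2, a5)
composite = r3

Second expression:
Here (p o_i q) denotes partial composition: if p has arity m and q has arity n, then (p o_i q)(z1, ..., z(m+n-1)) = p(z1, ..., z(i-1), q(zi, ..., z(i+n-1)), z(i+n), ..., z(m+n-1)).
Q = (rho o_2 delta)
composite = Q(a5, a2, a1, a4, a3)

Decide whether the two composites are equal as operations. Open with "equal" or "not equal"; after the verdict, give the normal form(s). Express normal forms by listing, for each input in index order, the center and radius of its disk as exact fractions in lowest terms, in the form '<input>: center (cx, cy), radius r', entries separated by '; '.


not equal; the first gives a1: center (1/18, 41/216), radius 1/1080; a2: center (1/36, 2/9), radius 1/81; a3: center (13/216, 41/216), radius 1/972; a4: center (-1/4, -1/4), radius 1/10; a5: center (1/4, 1/2), radius 1/9 and the second a1: center (1/5, 11/20), radius 1/60; a2: center (1/4, 11/20), radius 1/80; a3: center (1/2, 1/4), radius 1/9; a4: center (3/10, 9/20), radius 1/60; a5: center (1/2, 0), radius 1/10

Reducing the first expression gives a1: center (1/18, 41/216), radius 1/1080; a2: center (1/36, 2/9), radius 1/81; a3: center (13/216, 41/216), radius 1/972; a4: center (-1/4, -1/4), radius 1/10; a5: center (1/4, 1/2), radius 1/9
Reducing the second expression gives a1: center (1/5, 11/20), radius 1/60; a2: center (1/4, 11/20), radius 1/80; a3: center (1/2, 1/4), radius 1/9; a4: center (3/10, 9/20), radius 1/60; a5: center (1/2, 0), radius 1/10
The forms do not match — not equal.


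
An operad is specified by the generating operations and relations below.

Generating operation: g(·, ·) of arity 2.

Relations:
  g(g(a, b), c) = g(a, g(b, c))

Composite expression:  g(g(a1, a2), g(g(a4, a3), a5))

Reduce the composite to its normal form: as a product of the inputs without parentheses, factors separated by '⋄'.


a1 ⋄ a2 ⋄ a4 ⋄ a3 ⋄ a5

All parenthesizations of g agree; list the a-inputs left to right.
g(a1, a2) flattens to a1 ⋄ a2
g(a4, a3) flattens to a4 ⋄ a3
g(g(a4, a3), a5) flattens to a4 ⋄ a3 ⋄ a5
g(g(a1, a2), g(g(a4, a3), a5)) flattens to a1 ⋄ a2 ⋄ a4 ⋄ a3 ⋄ a5


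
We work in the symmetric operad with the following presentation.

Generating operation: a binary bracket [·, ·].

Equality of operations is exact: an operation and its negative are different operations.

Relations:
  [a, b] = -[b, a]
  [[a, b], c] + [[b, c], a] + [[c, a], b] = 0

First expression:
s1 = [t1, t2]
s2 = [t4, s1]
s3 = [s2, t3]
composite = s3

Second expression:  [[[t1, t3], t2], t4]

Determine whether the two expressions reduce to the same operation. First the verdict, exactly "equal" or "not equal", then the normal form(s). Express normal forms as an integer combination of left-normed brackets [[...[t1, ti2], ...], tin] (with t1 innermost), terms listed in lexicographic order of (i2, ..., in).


not equal: they reduce to -[[[t1, t2], t4], t3] and [[[t1, t3], t2], t4]

In normal form, the first expression is -[[[t1, t2], t4], t3]
In normal form, the second expression is [[[t1, t3], t2], t4]
Distinct normal forms: not equal.


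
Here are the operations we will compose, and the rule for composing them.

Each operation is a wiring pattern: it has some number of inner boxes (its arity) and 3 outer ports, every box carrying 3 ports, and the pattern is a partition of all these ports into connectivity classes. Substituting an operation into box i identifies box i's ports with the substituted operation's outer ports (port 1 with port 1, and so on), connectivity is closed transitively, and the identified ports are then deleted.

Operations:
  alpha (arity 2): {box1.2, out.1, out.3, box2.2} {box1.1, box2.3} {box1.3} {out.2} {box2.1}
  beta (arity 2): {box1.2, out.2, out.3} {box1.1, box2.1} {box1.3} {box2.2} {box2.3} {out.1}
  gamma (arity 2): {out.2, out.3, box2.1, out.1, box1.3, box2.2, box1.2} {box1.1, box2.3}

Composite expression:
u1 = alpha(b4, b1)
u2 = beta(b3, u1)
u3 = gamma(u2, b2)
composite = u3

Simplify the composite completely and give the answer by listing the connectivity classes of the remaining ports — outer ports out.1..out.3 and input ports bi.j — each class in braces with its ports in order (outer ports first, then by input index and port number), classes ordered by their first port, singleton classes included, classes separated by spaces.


{out.1, out.2, out.3, b2.1, b2.2, b3.2} {b1.1} {b1.2, b3.1, b4.2} {b1.3, b4.1} {b2.3} {b3.3} {b4.3}


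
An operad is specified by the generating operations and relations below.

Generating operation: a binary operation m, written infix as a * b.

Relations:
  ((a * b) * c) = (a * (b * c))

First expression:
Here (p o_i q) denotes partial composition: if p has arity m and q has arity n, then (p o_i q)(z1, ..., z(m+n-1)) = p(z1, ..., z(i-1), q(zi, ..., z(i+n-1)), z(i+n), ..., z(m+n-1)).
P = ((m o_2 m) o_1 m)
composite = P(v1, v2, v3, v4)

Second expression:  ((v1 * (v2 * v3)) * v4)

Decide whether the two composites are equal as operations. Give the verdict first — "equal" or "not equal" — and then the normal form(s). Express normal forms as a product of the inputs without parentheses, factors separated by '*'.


equal: each reduces to v1 * v2 * v3 * v4

Normal form of the first expression: v1 * v2 * v3 * v4
Normal form of the second expression: v1 * v2 * v3 * v4
The normal forms match — equal.


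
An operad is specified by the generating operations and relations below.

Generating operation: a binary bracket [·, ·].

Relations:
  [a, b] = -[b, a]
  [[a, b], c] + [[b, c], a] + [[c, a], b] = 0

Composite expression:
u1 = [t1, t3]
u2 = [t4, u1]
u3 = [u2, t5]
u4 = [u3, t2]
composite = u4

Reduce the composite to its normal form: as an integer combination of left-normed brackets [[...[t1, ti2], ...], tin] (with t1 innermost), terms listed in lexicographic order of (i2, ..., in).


-[[[[t1, t3], t4], t5], t2]

In the tensor algebra, words opening t1 carry the t1-anchored form.
Composite bracket: [[[t4, [t1, t3]], t5], t2]
Under [a, b] = ab - ba we get 16 signed associative words (2^4 = 16).
Only words starting with t1 matter:
  the word t1t3t4t5t2 carries sign -1 and contributes -[[[[t1, t3], t4], t5], t2]


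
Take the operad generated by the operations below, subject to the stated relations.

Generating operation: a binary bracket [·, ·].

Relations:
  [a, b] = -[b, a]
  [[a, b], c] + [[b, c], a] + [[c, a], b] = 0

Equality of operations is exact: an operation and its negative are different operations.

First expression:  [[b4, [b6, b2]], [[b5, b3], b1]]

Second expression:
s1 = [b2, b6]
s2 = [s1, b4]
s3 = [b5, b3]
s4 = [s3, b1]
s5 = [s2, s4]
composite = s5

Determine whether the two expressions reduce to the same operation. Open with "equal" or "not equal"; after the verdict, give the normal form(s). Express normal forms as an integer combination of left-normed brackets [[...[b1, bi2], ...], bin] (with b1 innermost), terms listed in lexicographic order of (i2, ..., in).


equal; the common form is -[[[[[b1, b3], b5], b2], b6], b4] + [[[[[b1, b3], b5], b4], b2], b6] - [[[[[b1, b3], b5], b4], b6], b2] + [[[[[b1, b3], b5], b6], b2], b4] + [[[[[b1, b5], b3], b2], b6], b4] - [[[[[b1, b5], b3], b4], b2], b6] + [[[[[b1, b5], b3], b4], b6], b2] - [[[[[b1, b5], b3], b6], b2], b4]

The first expression reduces to -[[[[[b1, b3], b5], b2], b6], b4] + [[[[[b1, b3], b5], b4], b2], b6] - [[[[[b1, b3], b5], b4], b6], b2] + [[[[[b1, b3], b5], b6], b2], b4] + [[[[[b1, b5], b3], b2], b6], b4] - [[[[[b1, b5], b3], b4], b2], b6] + [[[[[b1, b5], b3], b4], b6], b2] - [[[[[b1, b5], b3], b6], b2], b4]
The second expression reduces to -[[[[[b1, b3], b5], b2], b6], b4] + [[[[[b1, b3], b5], b4], b2], b6] - [[[[[b1, b3], b5], b4], b6], b2] + [[[[[b1, b3], b5], b6], b2], b4] + [[[[[b1, b5], b3], b2], b6], b4] - [[[[[b1, b5], b3], b4], b2], b6] + [[[[[b1, b5], b3], b4], b6], b2] - [[[[[b1, b5], b3], b6], b2], b4]
The normal forms match — equal.


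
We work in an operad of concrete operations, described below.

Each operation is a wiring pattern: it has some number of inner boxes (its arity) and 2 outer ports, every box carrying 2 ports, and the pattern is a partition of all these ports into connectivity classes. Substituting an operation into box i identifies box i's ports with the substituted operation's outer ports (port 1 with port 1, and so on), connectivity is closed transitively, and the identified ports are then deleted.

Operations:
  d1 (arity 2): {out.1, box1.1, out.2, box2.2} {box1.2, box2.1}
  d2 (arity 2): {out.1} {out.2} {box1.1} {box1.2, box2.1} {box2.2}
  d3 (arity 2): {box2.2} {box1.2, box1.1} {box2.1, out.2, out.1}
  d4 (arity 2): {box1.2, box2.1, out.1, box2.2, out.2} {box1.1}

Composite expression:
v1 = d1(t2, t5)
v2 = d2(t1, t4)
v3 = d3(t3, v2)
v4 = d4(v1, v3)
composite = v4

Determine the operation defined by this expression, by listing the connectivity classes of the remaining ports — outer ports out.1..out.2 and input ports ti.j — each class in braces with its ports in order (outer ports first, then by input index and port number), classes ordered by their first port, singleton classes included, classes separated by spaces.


{out.1, out.2, t2.1, t5.2} {t1.1} {t1.2, t4.1} {t2.2, t5.1} {t3.1, t3.2} {t4.2}

Two ports join when wires chain via d4-identified ports.
the subtree at d1 composes to {out.1, out.2, t2.1, t5.2} {t2.2, t5.1} on (t2, t5); out.j = own outer ports
the subtree at d2 composes to {out.1} {out.2} {t1.1} {t1.2, t4.1} {t4.2} on (t1, t4); out.j = own outer ports
the subtree at d3 composes to {out.1, out.2} {t1.1} {t1.2, t4.1} {t3.1, t3.2} {t4.2} on (t3, t1, t4); out.j = own outer ports
the subtree at d4 composes to {out.1, out.2, t2.1, t5.2} {t1.1} {t1.2, t4.1} {t2.2, t5.1} {t3.1, t3.2} {t4.2} on (t2, t5, t3, t1, t4); out.j = own outer ports
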